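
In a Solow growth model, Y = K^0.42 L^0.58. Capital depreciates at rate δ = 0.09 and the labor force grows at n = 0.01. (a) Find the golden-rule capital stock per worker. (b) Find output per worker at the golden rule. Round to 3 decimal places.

Break-even investment rate: n + δ = 0.01 + 0.09 = 0.1.
At the golden rule the marginal product of capital equals n+δ: 0.42·k^(0.42−1) = 0.1. Solving, k_gold = (0.42/0.1)^(1/0.58) ≈ 11.8732.
y_gold = 11.8732^0.42 ≈ 2.8270.

(a) k_gold ≈ 11.873; (b) y_gold ≈ 2.827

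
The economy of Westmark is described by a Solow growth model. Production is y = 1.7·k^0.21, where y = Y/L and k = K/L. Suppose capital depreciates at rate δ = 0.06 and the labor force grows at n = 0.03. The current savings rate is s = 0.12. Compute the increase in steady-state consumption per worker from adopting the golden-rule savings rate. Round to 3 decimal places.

Break-even investment rate: n + δ = 0.03 + 0.06 = 0.09.
Current steady state (s = 0.12): k* = (0.12·1.7/0.09)^(1/0.79) ≈ 2.8175, y* = 1.7·2.8175^0.21 ≈ 2.1131, c* = (1−0.12)·2.1131 ≈ 1.8595.
Golden rule sets MPK = n+δ: 0.21·1.7·k^(0.21−1) = 0.09, so k_gold = (0.21·1.7/0.09)^(1/0.79) ≈ 5.7214.
y_gold = 1.7·5.7214^0.21 ≈ 2.4520, c_gold = y_gold − 0.09·k_gold ≈ 1.9371.
Gain: Δc = 1.9371 − 1.8595 ≈ 0.0776.

Δc ≈ 0.078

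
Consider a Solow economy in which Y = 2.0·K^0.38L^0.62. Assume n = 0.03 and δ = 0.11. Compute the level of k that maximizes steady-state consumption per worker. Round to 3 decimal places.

k_gold ≈ 15.310

n + δ = 0.03 + 0.11 = 0.14.
Maximizing c = f(k) − (n+δ)·k gives f'(k) = n+δ, i.e. 0.38·2.0·k^(0.38−1) = 0.14, so k_gold = (0.38·2.0/0.14)^(1/0.62) ≈ 15.3101.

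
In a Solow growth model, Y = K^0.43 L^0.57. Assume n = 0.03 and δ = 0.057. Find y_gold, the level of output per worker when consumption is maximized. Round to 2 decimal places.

y_gold ≈ 3.34

Capital per worker breaks even when investment replaces (n + δ)·k; here n + δ = 0.087.
At the golden rule the marginal product of capital equals n+δ: 0.43·k^(0.43−1) = 0.087. Solving, k_gold = (0.43/0.087)^(1/0.57) ≈ 16.4989.
Output: y_gold = k_gold^0.43 = 16.4989^0.43 ≈ 3.3381.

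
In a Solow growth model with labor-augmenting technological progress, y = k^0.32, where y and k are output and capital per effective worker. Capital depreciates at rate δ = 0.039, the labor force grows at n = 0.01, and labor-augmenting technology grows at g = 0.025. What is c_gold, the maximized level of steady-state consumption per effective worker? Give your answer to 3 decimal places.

Break-even investment rate: n + g + δ = 0.01 + 0.025 + 0.039 = 0.074.
At the golden rule the marginal product of capital equals n+g+δ: 0.32·k^(0.32−1) = 0.074. Solving, k_gold = (0.32/0.074)^(1/0.68) ≈ 8.6134.
y_gold = 8.6134^0.32 ≈ 1.9918.
c_gold = y_gold − (n+g+δ)·k_gold = 1.9918 − 0.074·8.6134 ≈ 1.3545.

c_gold ≈ 1.354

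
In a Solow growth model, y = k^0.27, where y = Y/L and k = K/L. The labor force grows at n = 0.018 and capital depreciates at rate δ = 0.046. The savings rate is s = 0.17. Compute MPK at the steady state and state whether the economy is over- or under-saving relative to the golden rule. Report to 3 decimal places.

n + δ = 0.018 + 0.046 = 0.064.
Steady-state k*: s·k^0.27 = 0.064·k gives k* = (0.17/0.064)^(1/0.73) ≈ 3.8123.
MPK = 0.27·3.8123^(-0.73) ≈ 0.1016.
MPK > n+δ = 0.064, so the economy is dynamically efficient (under-saving).

under-saving; MPK ≈ 0.102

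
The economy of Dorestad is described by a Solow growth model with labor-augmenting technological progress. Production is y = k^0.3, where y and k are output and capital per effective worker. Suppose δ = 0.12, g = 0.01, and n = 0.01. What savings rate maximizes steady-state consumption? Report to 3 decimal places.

Break-even investment rate: n + g + δ = 0.01 + 0.01 + 0.12 = 0.14.
At the golden rule MPK = n+g+δ, and in any Cobb-Douglas steady state s = (n+g+δ)·k/y = MPK·k/y = capital's share 0.3.

s_gold = 0.300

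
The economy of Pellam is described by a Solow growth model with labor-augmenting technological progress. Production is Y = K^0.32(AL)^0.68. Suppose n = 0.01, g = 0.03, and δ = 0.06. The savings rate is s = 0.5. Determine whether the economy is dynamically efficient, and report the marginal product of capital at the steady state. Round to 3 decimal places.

dynamically inefficient; MPK ≈ 0.064

The effective depreciation rate is n + g + δ = 0.01 + 0.03 + 0.06 = 0.1.
Steady-state k*: s·k^0.32 = 0.1·k gives k* = (0.5/0.1)^(1/0.68) ≈ 10.6634.
MPK = 0.32·10.6634^(-0.68) ≈ 0.0640.
MPK < n+g+δ = 0.1, so the economy is dynamically inefficient (over-saving).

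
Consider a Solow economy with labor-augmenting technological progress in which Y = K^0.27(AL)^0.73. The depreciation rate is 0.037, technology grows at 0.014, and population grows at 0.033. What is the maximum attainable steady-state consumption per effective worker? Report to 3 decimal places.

c_gold ≈ 1.124

Break-even investment rate: n + g + δ = 0.033 + 0.014 + 0.037 = 0.084.
Maximizing c = f(k) − (n+g+δ)·k gives f'(k) = n+g+δ, i.e. 0.27·k^(0.27−1) = 0.084, so k_gold = (0.27/0.084)^(1/0.73) ≈ 4.9504.
y_gold = 4.9504^0.27 ≈ 1.5401.
c_gold = y_gold − (n+g+δ)·k_gold = 1.5401 − 0.084·4.9504 ≈ 1.1243.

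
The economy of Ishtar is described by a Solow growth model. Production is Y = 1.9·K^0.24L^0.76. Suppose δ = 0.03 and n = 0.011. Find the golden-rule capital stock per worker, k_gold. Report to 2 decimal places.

Capital per worker breaks even when investment replaces (n + δ)·k; here n + δ = 0.041.
At the golden rule the marginal product of capital equals n+δ: 0.24·1.9·k^(0.24−1) = 0.041. Solving, k_gold = (0.24·1.9/0.041)^(1/0.76) ≈ 23.7987.

k_gold ≈ 23.80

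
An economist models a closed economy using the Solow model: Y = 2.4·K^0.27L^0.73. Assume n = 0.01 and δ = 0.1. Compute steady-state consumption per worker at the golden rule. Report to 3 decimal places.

The effective depreciation rate is n + δ = 0.01 + 0.1 = 0.11.
Golden rule sets MPK = n+δ: 0.27·2.4·k^(0.27−1) = 0.11, so k_gold = (0.27·2.4/0.11)^(1/0.73) ≈ 11.3513.
y_gold = 2.4·11.3513^0.27 ≈ 4.6246.
c_gold = y_gold − (n+δ)·k_gold = 4.6246 − 0.11·11.3513 ≈ 3.3760.

c_gold ≈ 3.376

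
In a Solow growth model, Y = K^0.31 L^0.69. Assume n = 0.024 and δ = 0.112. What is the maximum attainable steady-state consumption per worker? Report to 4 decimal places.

c_gold ≈ 0.9991

Capital per worker breaks even when investment replaces (n + δ)·k; here n + δ = 0.136.
Golden rule sets MPK = n+δ: 0.31·k^(0.31−1) = 0.136, so k_gold = (0.31/0.136)^(1/0.69) ≈ 3.3005.
y_gold = 3.3005^0.31 ≈ 1.4480.
c_gold = y_gold − (n+δ)·k_gold = 1.4480 − 0.136·3.3005 ≈ 0.9991.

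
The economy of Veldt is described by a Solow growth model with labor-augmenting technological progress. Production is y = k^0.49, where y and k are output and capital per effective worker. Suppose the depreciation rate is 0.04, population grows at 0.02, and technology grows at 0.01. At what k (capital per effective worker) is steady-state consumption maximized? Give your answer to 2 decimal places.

k_gold ≈ 45.40

Break-even investment rate: n + g + δ = 0.02 + 0.01 + 0.04 = 0.07.
At the golden rule the marginal product of capital equals n+g+δ: 0.49·k^(0.49−1) = 0.07. Solving, k_gold = (0.49/0.07)^(1/0.51) ≈ 45.3999.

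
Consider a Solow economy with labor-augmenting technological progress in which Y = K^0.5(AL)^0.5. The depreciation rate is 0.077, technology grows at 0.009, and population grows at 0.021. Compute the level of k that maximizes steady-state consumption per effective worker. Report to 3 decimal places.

k_gold ≈ 21.836

Break-even investment rate: n + g + δ = 0.021 + 0.009 + 0.077 = 0.107.
Golden rule sets MPK = n+g+δ: 0.5·k^(0.5−1) = 0.107, so k_gold = (0.5/0.107)^(1/0.5) ≈ 21.8360.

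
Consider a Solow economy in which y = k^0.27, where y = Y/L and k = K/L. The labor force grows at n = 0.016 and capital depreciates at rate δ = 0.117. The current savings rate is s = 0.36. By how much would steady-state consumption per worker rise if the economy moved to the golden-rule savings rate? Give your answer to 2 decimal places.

n + δ = 0.016 + 0.117 = 0.133.
Current steady state (s = 0.36): k* = (0.36/0.133)^(1/0.73) ≈ 3.9120, y* = 3.9120^0.27 ≈ 1.4453, c* = (1−0.36)·1.4453 ≈ 0.9250.
Maximizing c = f(k) − (n+δ)·k gives f'(k) = n+δ, i.e. 0.27·k^(0.27−1) = 0.133, so k_gold = (0.27/0.133)^(1/0.73) ≈ 2.6378.
y_gold = 2.6378^0.27 ≈ 1.2994, c_gold = y_gold − 0.133·k_gold ≈ 0.9485.
Gain: Δc = 0.9485 − 0.9250 ≈ 0.0236.

Δc ≈ 0.02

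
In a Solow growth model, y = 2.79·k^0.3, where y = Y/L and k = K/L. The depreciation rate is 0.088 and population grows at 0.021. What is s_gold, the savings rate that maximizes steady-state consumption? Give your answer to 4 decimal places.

s_gold = 0.3000

The effective depreciation rate is n + δ = 0.021 + 0.088 = 0.109.
At the golden rule MPK = n+δ, and in any Cobb-Douglas steady state s = (n+δ)·k/y = MPK·k/y = capital's share 0.3.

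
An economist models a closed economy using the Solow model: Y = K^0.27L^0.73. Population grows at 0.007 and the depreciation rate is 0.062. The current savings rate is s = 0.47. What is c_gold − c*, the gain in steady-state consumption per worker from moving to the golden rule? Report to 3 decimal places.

Δc ≈ 0.132

Break-even investment rate: n + δ = 0.007 + 0.062 = 0.069.
Current steady state (s = 0.47): k* = (0.47/0.069)^(1/0.73) ≈ 13.8496, y* = 13.8496^0.27 ≈ 2.0332, c* = (1−0.47)·2.0332 ≈ 1.0776.
At the golden rule the marginal product of capital equals n+δ: 0.27·k^(0.27−1) = 0.069. Solving, k_gold = (0.27/0.069)^(1/0.73) ≈ 6.4813.
y_gold = 6.4813^0.27 ≈ 1.6563, c_gold = y_gold − 0.069·k_gold ≈ 1.2091.
Gain: Δc = 1.2091 − 1.0776 ≈ 0.1315.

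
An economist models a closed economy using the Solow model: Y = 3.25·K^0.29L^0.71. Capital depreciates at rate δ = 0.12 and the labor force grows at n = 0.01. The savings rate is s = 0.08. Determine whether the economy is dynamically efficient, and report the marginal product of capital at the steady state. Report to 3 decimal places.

Capital per worker breaks even when investment replaces (n + δ)·k; here n + δ = 0.13.
Steady-state k*: s·A·k^0.29 = 0.13·k gives k* = (0.08·3.25/0.13)^(1/0.71) ≈ 2.6545.
MPK = 0.29·3.25·2.6545^(-0.71) ≈ 0.4712.
MPK > n+δ = 0.13, so the economy is dynamically efficient (under-saving).

dynamically efficient; MPK ≈ 0.471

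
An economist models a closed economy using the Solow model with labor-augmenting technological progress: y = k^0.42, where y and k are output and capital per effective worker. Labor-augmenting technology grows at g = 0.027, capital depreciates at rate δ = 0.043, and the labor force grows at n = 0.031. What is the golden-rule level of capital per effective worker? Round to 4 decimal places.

Capital per effective worker breaks even when investment replaces (n + g + δ)·k; here n + g + δ = 0.101.
At the golden rule the marginal product of capital equals n+g+δ: 0.42·k^(0.42−1) = 0.101. Solving, k_gold = (0.42/0.101)^(1/0.58) ≈ 11.6712.

k_gold ≈ 11.6712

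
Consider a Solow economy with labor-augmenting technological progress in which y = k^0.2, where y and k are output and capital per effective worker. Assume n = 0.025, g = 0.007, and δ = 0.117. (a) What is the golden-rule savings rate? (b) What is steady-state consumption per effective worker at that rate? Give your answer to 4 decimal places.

(a) s_gold = 0.2000; (b) c_gold ≈ 0.8611

Break-even investment rate: n + g + δ = 0.025 + 0.007 + 0.117 = 0.149.
For Cobb-Douglas, s_gold equals capital's share: s_gold = 0.2.
Golden rule sets MPK = n+g+δ: 0.2·k^(0.2−1) = 0.149, so k_gold = (0.2/0.149)^(1/0.8) ≈ 1.4448.
y_gold = 1.4448^0.2 ≈ 1.0764; c_gold = (1−0.2)·y_gold ≈ 0.8611.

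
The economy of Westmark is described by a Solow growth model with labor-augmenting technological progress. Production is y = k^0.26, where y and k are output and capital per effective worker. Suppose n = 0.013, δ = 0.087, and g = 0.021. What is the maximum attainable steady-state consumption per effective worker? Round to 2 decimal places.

The effective depreciation rate is n + g + δ = 0.013 + 0.021 + 0.087 = 0.121.
Setting f'(k) = n+g+δ gives 0.26·k^(0.26−1) = 0.121, hence k_gold = (0.26/0.121)^(1/0.74) ≈ 2.8113.
y_gold = 2.8113^0.26 ≈ 1.3083.
c_gold = y_gold − (n+g+δ)·k_gold = 1.3083 − 0.121·2.8113 ≈ 0.9682.

c_gold ≈ 0.97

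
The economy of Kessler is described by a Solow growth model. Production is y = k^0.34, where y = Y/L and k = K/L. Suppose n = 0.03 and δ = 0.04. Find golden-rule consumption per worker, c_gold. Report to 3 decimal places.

c_gold ≈ 1.490

Capital per worker breaks even when investment replaces (n + δ)·k; here n + δ = 0.07.
Setting f'(k) = n+δ gives 0.34·k^(0.34−1) = 0.07, hence k_gold = (0.34/0.07)^(1/0.66) ≈ 10.9641.
y_gold = 10.9641^0.34 ≈ 2.2573.
c_gold = y_gold − (n+δ)·k_gold = 2.2573 − 0.07·10.9641 ≈ 1.4898.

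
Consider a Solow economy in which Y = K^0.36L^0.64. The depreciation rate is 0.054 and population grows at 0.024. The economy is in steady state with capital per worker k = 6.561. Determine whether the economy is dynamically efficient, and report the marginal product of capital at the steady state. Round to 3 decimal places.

dynamically efficient; MPK ≈ 0.108

Capital per worker breaks even when investment replaces (n + δ)·k; here n + δ = 0.078.
MPK = 0.36·k^(0.36−1) = 0.36·6.561^(-0.64) ≈ 0.1080.
MPK > 0.078, so the economy is dynamically efficient (under-saving).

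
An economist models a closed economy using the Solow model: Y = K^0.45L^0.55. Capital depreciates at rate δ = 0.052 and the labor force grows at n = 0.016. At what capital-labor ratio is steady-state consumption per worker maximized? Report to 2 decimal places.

k_gold ≈ 31.06

The effective depreciation rate is n + δ = 0.016 + 0.052 = 0.068.
Maximizing c = f(k) − (n+δ)·k gives f'(k) = n+δ, i.e. 0.45·k^(0.45−1) = 0.068, so k_gold = (0.45/0.068)^(1/0.55) ≈ 31.0591.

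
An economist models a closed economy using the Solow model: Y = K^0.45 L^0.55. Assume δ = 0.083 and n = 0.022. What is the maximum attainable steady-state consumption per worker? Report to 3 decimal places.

c_gold ≈ 1.809

n + δ = 0.022 + 0.083 = 0.105.
Golden rule sets MPK = n+δ: 0.45·k^(0.45−1) = 0.105, so k_gold = (0.45/0.105)^(1/0.55) ≈ 14.0972.
y_gold = 14.0972^0.45 ≈ 3.2893.
c_gold = y_gold − (n+δ)·k_gold = 3.2893 − 0.105·14.0972 ≈ 1.8091.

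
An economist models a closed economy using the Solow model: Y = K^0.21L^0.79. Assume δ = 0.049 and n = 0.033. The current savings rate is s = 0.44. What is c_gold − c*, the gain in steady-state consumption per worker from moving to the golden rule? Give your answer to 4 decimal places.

The effective depreciation rate is n + δ = 0.033 + 0.049 = 0.082.
Current steady state (s = 0.44): k* = (0.44/0.082)^(1/0.79) ≈ 8.3867, y* = 8.3867^0.21 ≈ 1.5630, c* = (1−0.44)·1.5630 ≈ 0.8753.
At the golden rule the marginal product of capital equals n+δ: 0.21·k^(0.21−1) = 0.082. Solving, k_gold = (0.21/0.082)^(1/0.79) ≈ 3.2883.
y_gold = 3.2883^0.21 ≈ 1.2840, c_gold = y_gold − 0.082·k_gold ≈ 1.0144.
Gain: Δc = 1.0144 − 0.8753 ≈ 0.1391.

Δc ≈ 0.1391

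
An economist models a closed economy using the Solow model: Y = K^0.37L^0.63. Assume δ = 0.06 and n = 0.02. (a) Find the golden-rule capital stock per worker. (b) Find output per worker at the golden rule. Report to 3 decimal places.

(a) k_gold ≈ 11.369; (b) y_gold ≈ 2.458

Capital per worker breaks even when investment replaces (n + δ)·k; here n + δ = 0.08.
Setting f'(k) = n+δ gives 0.37·k^(0.37−1) = 0.08, hence k_gold = (0.37/0.08)^(1/0.63) ≈ 11.3693.
y_gold = 11.3693^0.37 ≈ 2.4582.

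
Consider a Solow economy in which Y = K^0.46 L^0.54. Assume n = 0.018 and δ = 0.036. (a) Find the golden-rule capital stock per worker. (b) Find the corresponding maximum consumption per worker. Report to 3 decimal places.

(a) k_gold ≈ 52.832; (b) c_gold ≈ 3.349

Break-even investment rate: n + δ = 0.018 + 0.036 = 0.054.
At the golden rule the marginal product of capital equals n+δ: 0.46·k^(0.46−1) = 0.054. Solving, k_gold = (0.46/0.054)^(1/0.54) ≈ 52.8319.
y_gold = 52.8319^0.46 ≈ 6.2020; c_gold = y_gold − 0.054·k_gold ≈ 3.3491.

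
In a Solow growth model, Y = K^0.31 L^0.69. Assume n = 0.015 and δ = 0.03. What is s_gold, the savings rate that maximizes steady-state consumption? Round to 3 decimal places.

Capital per worker breaks even when investment replaces (n + δ)·k; here n + δ = 0.045.
At the golden rule MPK = n+δ, and in any Cobb-Douglas steady state s = (n+δ)·k/y = MPK·k/y = capital's share 0.31.

s_gold = 0.310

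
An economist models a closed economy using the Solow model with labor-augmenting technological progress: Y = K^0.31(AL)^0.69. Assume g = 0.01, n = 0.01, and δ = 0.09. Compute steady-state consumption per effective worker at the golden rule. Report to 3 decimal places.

c_gold ≈ 1.099

Break-even investment rate: n + g + δ = 0.01 + 0.01 + 0.09 = 0.11.
Maximizing c = f(k) − (n+g+δ)·k gives f'(k) = n+g+δ, i.e. 0.31·k^(0.31−1) = 0.11, so k_gold = (0.31/0.11)^(1/0.69) ≈ 4.4888.
y_gold = 4.4888^0.31 ≈ 1.5928.
c_gold = y_gold − (n+g+δ)·k_gold = 1.5928 − 0.11·4.4888 ≈ 1.0990.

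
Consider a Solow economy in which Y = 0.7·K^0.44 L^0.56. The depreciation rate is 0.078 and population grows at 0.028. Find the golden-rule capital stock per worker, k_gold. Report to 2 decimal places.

The effective depreciation rate is n + δ = 0.028 + 0.078 = 0.106.
Golden rule sets MPK = n+δ: 0.44·0.7·k^(0.44−1) = 0.106, so k_gold = (0.44·0.7/0.106)^(1/0.56) ≈ 6.7177.

k_gold ≈ 6.72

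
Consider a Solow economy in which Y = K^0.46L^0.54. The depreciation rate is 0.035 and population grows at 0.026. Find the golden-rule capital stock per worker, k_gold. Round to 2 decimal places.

Capital per worker breaks even when investment replaces (n + δ)·k; here n + δ = 0.061.
Golden rule sets MPK = n+δ: 0.46·k^(0.46−1) = 0.061, so k_gold = (0.46/0.061)^(1/0.54) ≈ 42.1567.

k_gold ≈ 42.16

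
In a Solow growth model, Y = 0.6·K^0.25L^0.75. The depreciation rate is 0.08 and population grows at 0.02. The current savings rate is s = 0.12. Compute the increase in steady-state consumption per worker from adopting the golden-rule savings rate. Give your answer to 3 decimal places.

Break-even investment rate: n + δ = 0.02 + 0.08 = 0.1.
Current steady state (s = 0.12): k* = (0.12·0.6/0.1)^(1/0.75) ≈ 0.6453, y* = 0.6·0.6453^0.25 ≈ 0.5378, c* = (1−0.12)·0.5378 ≈ 0.4732.
Setting f'(k) = n+δ gives 0.25·0.6·k^(0.25−1) = 0.1, hence k_gold = (0.25·0.6/0.1)^(1/0.75) ≈ 1.7171.
y_gold = 0.6·1.7171^0.25 ≈ 0.6868, c_gold = y_gold − 0.1·k_gold ≈ 0.5151.
Gain: Δc = 0.5151 − 0.4732 ≈ 0.0419.

Δc ≈ 0.042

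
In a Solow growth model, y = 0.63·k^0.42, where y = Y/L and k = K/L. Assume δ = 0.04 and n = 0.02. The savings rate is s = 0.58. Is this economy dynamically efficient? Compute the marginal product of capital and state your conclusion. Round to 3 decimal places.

dynamically inefficient; MPK ≈ 0.043

Break-even investment rate: n + δ = 0.02 + 0.04 = 0.06.
Steady-state k*: s·A·k^0.42 = 0.06·k gives k* = (0.58·0.63/0.06)^(1/0.58) ≈ 22.5314.
MPK = 0.42·0.63·22.5314^(-0.58) ≈ 0.0434.
MPK < n+δ = 0.06, so the economy is dynamically inefficient (over-saving).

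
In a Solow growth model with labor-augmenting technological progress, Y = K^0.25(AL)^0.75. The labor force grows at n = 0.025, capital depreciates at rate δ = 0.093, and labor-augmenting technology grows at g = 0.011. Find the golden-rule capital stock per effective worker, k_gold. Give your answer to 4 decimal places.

Break-even investment rate: n + g + δ = 0.025 + 0.011 + 0.093 = 0.129.
At the golden rule the marginal product of capital equals n+g+δ: 0.25·k^(0.25−1) = 0.129. Solving, k_gold = (0.25/0.129)^(1/0.75) ≈ 2.4162.

k_gold ≈ 2.4162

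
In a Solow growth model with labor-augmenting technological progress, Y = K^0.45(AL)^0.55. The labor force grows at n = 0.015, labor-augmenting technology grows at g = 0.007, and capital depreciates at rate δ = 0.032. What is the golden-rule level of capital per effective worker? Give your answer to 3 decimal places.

k_gold ≈ 47.230

The effective depreciation rate is n + g + δ = 0.015 + 0.007 + 0.032 = 0.054.
Maximizing c = f(k) − (n+g+δ)·k gives f'(k) = n+g+δ, i.e. 0.45·k^(0.45−1) = 0.054, so k_gold = (0.45/0.054)^(1/0.55) ≈ 47.2298.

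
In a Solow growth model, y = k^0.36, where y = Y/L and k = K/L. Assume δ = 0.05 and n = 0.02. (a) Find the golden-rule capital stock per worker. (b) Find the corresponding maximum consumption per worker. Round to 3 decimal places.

(a) k_gold ≈ 12.920; (b) c_gold ≈ 1.608

Break-even investment rate: n + δ = 0.02 + 0.05 = 0.07.
Maximizing c = f(k) − (n+δ)·k gives f'(k) = n+δ, i.e. 0.36·k^(0.36−1) = 0.07, so k_gold = (0.36/0.07)^(1/0.64) ≈ 12.9198.
y_gold = 12.9198^0.36 ≈ 2.5122; c_gold = y_gold − 0.07·k_gold ≈ 1.6078.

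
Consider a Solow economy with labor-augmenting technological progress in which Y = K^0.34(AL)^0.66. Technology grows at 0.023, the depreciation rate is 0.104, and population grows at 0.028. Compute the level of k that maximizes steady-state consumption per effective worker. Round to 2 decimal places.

k_gold ≈ 3.29

Break-even investment rate: n + g + δ = 0.028 + 0.023 + 0.104 = 0.155.
At the golden rule the marginal product of capital equals n+g+δ: 0.34·k^(0.34−1) = 0.155. Solving, k_gold = (0.34/0.155)^(1/0.66) ≈ 3.2877.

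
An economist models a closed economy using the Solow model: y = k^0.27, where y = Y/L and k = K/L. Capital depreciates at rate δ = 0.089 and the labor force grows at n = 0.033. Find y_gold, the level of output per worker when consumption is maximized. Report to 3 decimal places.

y_gold ≈ 1.342

The effective depreciation rate is n + δ = 0.033 + 0.089 = 0.122.
Maximizing c = f(k) − (n+δ)·k gives f'(k) = n+δ, i.e. 0.27·k^(0.27−1) = 0.122, so k_gold = (0.27/0.122)^(1/0.73) ≈ 2.9690.
Output: y_gold = k_gold^0.27 = 2.9690^0.27 ≈ 1.3415.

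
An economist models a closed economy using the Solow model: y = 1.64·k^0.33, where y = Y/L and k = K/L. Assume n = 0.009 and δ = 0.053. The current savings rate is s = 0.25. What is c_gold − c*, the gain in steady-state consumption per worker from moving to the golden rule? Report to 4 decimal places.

Capital per worker breaks even when investment replaces (n + δ)·k; here n + δ = 0.062.
Current steady state (s = 0.25): k* = (0.25·1.64/0.062)^(1/0.67) ≈ 16.7674, y* = 1.64·16.7674^0.33 ≈ 4.1583, c* = (1−0.25)·4.1583 ≈ 3.1187.
Maximizing c = f(k) − (n+δ)·k gives f'(k) = n+δ, i.e. 0.33·1.64·k^(0.33−1) = 0.062, so k_gold = (0.33·1.64/0.062)^(1/0.67) ≈ 25.3762.
y_gold = 1.64·25.3762^0.33 ≈ 4.7677, c_gold = y_gold − 0.062·k_gold ≈ 3.1943.
Gain: Δc = 3.1943 − 3.1187 ≈ 0.0756.

Δc ≈ 0.0756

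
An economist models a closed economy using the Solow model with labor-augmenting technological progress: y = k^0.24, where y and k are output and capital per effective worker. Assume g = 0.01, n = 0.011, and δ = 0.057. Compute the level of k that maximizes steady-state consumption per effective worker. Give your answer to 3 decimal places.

Break-even investment rate: n + g + δ = 0.011 + 0.01 + 0.057 = 0.078.
At the golden rule the marginal product of capital equals n+g+δ: 0.24·k^(0.24−1) = 0.078. Solving, k_gold = (0.24/0.078)^(1/0.76) ≈ 4.3879.

k_gold ≈ 4.388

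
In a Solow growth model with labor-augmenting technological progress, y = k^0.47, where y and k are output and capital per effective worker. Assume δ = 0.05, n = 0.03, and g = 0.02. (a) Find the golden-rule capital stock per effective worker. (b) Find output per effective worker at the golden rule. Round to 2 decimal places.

Break-even investment rate: n + g + δ = 0.03 + 0.02 + 0.05 = 0.1.
Maximizing c = f(k) − (n+g+δ)·k gives f'(k) = n+g+δ, i.e. 0.47·k^(0.47−1) = 0.1, so k_gold = (0.47/0.1)^(1/0.53) ≈ 18.5400.
y_gold = 18.5400^0.47 ≈ 3.9447.

(a) k_gold ≈ 18.54; (b) y_gold ≈ 3.94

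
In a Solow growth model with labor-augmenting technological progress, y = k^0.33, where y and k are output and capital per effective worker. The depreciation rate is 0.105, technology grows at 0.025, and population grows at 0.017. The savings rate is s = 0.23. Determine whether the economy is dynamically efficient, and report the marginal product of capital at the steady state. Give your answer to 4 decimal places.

dynamically efficient; MPK ≈ 0.2109

The effective depreciation rate is n + g + δ = 0.017 + 0.025 + 0.105 = 0.147.
Steady-state k*: s·k^0.33 = 0.147·k gives k* = (0.23/0.147)^(1/0.67) ≈ 1.9506.
MPK = 0.33·1.9506^(-0.67) ≈ 0.2109.
MPK > n+g+δ = 0.147, so the economy is dynamically efficient (under-saving).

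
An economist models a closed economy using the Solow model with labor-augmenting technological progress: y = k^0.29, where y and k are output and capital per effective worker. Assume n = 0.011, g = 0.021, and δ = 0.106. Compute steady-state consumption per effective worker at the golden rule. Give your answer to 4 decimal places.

The effective depreciation rate is n + g + δ = 0.011 + 0.021 + 0.106 = 0.138.
Maximizing c = f(k) − (n+g+δ)·k gives f'(k) = n+g+δ, i.e. 0.29·k^(0.29−1) = 0.138, so k_gold = (0.29/0.138)^(1/0.71) ≈ 2.8461.
y_gold = 2.8461^0.29 ≈ 1.3544.
c_gold = y_gold − (n+g+δ)·k_gold = 1.3544 − 0.138·2.8461 ≈ 0.9616.

c_gold ≈ 0.9616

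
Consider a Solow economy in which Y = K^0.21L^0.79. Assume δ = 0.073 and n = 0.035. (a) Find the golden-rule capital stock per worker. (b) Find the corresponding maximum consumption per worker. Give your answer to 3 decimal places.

(a) k_gold ≈ 2.320; (b) c_gold ≈ 0.943

n + δ = 0.035 + 0.073 = 0.108.
Golden rule sets MPK = n+δ: 0.21·k^(0.21−1) = 0.108, so k_gold = (0.21/0.108)^(1/0.79) ≈ 2.3204.
y_gold = 2.3204^0.21 ≈ 1.1934; c_gold = y_gold − 0.108·k_gold ≈ 0.9427.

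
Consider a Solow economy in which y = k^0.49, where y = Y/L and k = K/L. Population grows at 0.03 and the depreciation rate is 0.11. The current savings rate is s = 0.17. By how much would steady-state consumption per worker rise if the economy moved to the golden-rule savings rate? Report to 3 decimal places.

Break-even investment rate: n + δ = 0.03 + 0.11 = 0.14.
Current steady state (s = 0.17): k* = (0.17/0.14)^(1/0.51) ≈ 1.4633, y* = 1.4633^0.49 ≈ 1.2051, c* = (1−0.17)·1.2051 ≈ 1.0002.
Maximizing c = f(k) − (n+δ)·k gives f'(k) = n+δ, i.e. 0.49·k^(0.49−1) = 0.14, so k_gold = (0.49/0.14)^(1/0.51) ≈ 11.6627.
y_gold = 11.6627^0.49 ≈ 3.3322, c_gold = y_gold − 0.14·k_gold ≈ 1.6994.
Gain: Δc = 1.6994 − 1.0002 ≈ 0.6992.

Δc ≈ 0.699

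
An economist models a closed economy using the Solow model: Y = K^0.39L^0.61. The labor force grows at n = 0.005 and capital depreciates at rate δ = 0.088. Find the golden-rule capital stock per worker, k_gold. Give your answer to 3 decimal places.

The effective depreciation rate is n + δ = 0.005 + 0.088 = 0.093.
Setting f'(k) = n+δ gives 0.39·k^(0.39−1) = 0.093, hence k_gold = (0.39/0.093)^(1/0.61) ≈ 10.4864.

k_gold ≈ 10.486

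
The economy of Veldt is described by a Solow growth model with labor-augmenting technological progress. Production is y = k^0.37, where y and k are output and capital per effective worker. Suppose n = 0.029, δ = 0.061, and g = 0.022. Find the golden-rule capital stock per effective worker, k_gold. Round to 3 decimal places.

k_gold ≈ 6.665

Break-even investment rate: n + g + δ = 0.029 + 0.022 + 0.061 = 0.112.
At the golden rule the marginal product of capital equals n+g+δ: 0.37·k^(0.37−1) = 0.112. Solving, k_gold = (0.37/0.112)^(1/0.63) ≈ 6.6647.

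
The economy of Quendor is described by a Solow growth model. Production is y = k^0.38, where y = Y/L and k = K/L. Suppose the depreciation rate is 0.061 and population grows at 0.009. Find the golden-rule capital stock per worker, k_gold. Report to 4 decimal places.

Capital per worker breaks even when investment replaces (n + δ)·k; here n + δ = 0.07.
At the golden rule the marginal product of capital equals n+δ: 0.38·k^(0.38−1) = 0.07. Solving, k_gold = (0.38/0.07)^(1/0.62) ≈ 15.3101.

k_gold ≈ 15.3101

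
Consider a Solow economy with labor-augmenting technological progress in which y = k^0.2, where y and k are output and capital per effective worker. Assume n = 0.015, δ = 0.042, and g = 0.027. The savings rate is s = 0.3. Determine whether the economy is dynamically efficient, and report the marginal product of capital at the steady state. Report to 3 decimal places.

The effective depreciation rate is n + g + δ = 0.015 + 0.027 + 0.042 = 0.084.
Steady-state k*: s·k^0.2 = 0.084·k gives k* = (0.3/0.084)^(1/0.8) ≈ 4.9097.
MPK = 0.2·4.9097^(-0.8) ≈ 0.0560.
MPK < n+g+δ = 0.084, so the economy is dynamically inefficient (over-saving).

dynamically inefficient; MPK ≈ 0.056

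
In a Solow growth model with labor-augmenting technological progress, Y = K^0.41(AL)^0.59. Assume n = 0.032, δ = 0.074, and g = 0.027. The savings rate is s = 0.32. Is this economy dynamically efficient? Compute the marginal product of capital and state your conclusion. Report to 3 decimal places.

Capital per effective worker breaks even when investment replaces (n + g + δ)·k; here n + g + δ = 0.133.
Steady-state k*: s·k^0.41 = 0.133·k gives k* = (0.32/0.133)^(1/0.59) ≈ 4.4286.
MPK = 0.41·4.4286^(-0.59) ≈ 0.1704.
MPK > n+g+δ = 0.133, so the economy is dynamically efficient (under-saving).

dynamically efficient; MPK ≈ 0.170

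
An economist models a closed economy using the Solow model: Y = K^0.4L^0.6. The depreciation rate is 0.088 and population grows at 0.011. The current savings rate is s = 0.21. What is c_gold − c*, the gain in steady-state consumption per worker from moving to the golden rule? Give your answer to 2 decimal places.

Δc ≈ 0.22

The effective depreciation rate is n + δ = 0.011 + 0.088 = 0.099.
Current steady state (s = 0.21): k* = (0.21/0.099)^(1/0.6) ≈ 3.5019, y* = 3.5019^0.4 ≈ 1.6509, c* = (1−0.21)·1.6509 ≈ 1.3042.
Golden rule sets MPK = n+δ: 0.4·k^(0.4−1) = 0.099, so k_gold = (0.4/0.099)^(1/0.6) ≈ 10.2496.
y_gold = 10.2496^0.4 ≈ 2.5368, c_gold = y_gold − 0.099·k_gold ≈ 1.5221.
Gain: Δc = 1.5221 − 1.3042 ≈ 0.2179.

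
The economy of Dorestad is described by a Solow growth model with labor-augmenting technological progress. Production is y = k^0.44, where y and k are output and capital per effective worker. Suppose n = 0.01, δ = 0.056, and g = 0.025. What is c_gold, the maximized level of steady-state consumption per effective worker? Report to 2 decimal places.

c_gold ≈ 1.93

Capital per effective worker breaks even when investment replaces (n + g + δ)·k; here n + g + δ = 0.091.
Maximizing c = f(k) − (n+g+δ)·k gives f'(k) = n+g+δ, i.e. 0.44·k^(0.44−1) = 0.091, so k_gold = (0.44/0.091)^(1/0.56) ≈ 16.6787.
y_gold = 16.6787^0.44 ≈ 3.4495.
c_gold = y_gold − (n+g+δ)·k_gold = 3.4495 − 0.091·16.6787 ≈ 1.9317.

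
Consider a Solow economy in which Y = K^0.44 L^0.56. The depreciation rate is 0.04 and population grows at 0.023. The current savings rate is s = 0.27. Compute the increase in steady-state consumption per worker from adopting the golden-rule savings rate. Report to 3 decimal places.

Δc ≈ 0.288

n + δ = 0.023 + 0.04 = 0.063.
Current steady state (s = 0.27): k* = (0.27/0.063)^(1/0.56) ≈ 13.4466, y* = 13.4466^0.44 ≈ 3.1375, c* = (1−0.27)·3.1375 ≈ 2.2904.
Setting f'(k) = n+δ gives 0.44·k^(0.44−1) = 0.063, hence k_gold = (0.44/0.063)^(1/0.56) ≈ 32.1620.
y_gold = 32.1620^0.44 ≈ 4.6050, c_gold = y_gold − 0.063·k_gold ≈ 2.5788.
Gain: Δc = 2.5788 − 2.2904 ≈ 0.2884.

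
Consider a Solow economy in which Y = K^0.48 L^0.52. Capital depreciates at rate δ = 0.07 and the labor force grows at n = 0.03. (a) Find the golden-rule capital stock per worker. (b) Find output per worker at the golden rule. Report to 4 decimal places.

The effective depreciation rate is n + δ = 0.03 + 0.07 = 0.1.
Maximizing c = f(k) − (n+δ)·k gives f'(k) = n+δ, i.e. 0.48·k^(0.48−1) = 0.1, so k_gold = (0.48/0.1)^(1/0.52) ≈ 20.4211.
y_gold = 20.4211^0.48 ≈ 4.2544.

(a) k_gold ≈ 20.4211; (b) y_gold ≈ 4.2544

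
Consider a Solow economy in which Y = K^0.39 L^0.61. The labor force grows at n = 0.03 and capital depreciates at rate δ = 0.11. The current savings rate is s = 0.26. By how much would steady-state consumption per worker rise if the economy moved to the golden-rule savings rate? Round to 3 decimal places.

Capital per worker breaks even when investment replaces (n + δ)·k; here n + δ = 0.14.
Current steady state (s = 0.26): k* = (0.26/0.14)^(1/0.61) ≈ 2.7589, y* = 2.7589^0.39 ≈ 1.4855, c* = (1−0.26)·1.4855 ≈ 1.0993.
At the golden rule the marginal product of capital equals n+δ: 0.39·k^(0.39−1) = 0.14. Solving, k_gold = (0.39/0.14)^(1/0.61) ≈ 5.3630.
y_gold = 5.3630^0.39 ≈ 1.9252, c_gold = y_gold − 0.14·k_gold ≈ 1.1743.
Gain: Δc = 1.1743 − 1.0993 ≈ 0.0750.

Δc ≈ 0.075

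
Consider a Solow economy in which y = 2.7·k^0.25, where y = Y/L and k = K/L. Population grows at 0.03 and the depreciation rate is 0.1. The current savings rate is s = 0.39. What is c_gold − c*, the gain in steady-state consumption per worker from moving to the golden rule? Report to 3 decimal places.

Capital per worker breaks even when investment replaces (n + δ)·k; here n + δ = 0.13.
Current steady state (s = 0.39): k* = (0.39·2.7/0.13)^(1/0.75) ≈ 16.2672, y* = 2.7·16.2672^0.25 ≈ 5.4224, c* = (1−0.39)·5.4224 ≈ 3.3077.
Setting f'(k) = n+δ gives 0.25·2.7·k^(0.25−1) = 0.13, hence k_gold = (0.25·2.7/0.13)^(1/0.75) ≈ 8.9911.
y_gold = 2.7·8.9911^0.25 ≈ 4.6754, c_gold = y_gold − 0.13·k_gold ≈ 3.5065.
Gain: Δc = 3.5065 − 3.3077 ≈ 0.1989.

Δc ≈ 0.199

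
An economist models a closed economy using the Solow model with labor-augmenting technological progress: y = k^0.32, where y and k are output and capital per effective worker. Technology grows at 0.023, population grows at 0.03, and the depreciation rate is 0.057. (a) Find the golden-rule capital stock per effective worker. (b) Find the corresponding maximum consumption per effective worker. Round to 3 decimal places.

(a) k_gold ≈ 4.808; (b) c_gold ≈ 1.124

The effective depreciation rate is n + g + δ = 0.03 + 0.023 + 0.057 = 0.11.
Maximizing c = f(k) − (n+g+δ)·k gives f'(k) = n+g+δ, i.e. 0.32·k^(0.32−1) = 0.11, so k_gold = (0.32/0.11)^(1/0.68) ≈ 4.8083.
y_gold = 4.8083^0.32 ≈ 1.6529; c_gold = y_gold − 0.11·k_gold ≈ 1.1240.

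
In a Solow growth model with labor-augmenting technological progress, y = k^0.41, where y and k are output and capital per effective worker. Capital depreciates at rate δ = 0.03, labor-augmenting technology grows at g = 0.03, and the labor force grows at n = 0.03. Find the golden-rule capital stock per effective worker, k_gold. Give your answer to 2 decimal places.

n + g + δ = 0.03 + 0.03 + 0.03 = 0.09.
Maximizing c = f(k) − (n+g+δ)·k gives f'(k) = n+g+δ, i.e. 0.41·k^(0.41−1) = 0.09, so k_gold = (0.41/0.09)^(1/0.59) ≈ 13.0669.

k_gold ≈ 13.07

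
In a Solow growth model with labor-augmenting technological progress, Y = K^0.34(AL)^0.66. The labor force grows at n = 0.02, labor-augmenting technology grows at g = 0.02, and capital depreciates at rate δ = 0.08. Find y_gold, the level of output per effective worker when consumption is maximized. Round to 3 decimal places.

y_gold ≈ 1.710

Break-even investment rate: n + g + δ = 0.02 + 0.02 + 0.08 = 0.12.
At the golden rule the marginal product of capital equals n+g+δ: 0.34·k^(0.34−1) = 0.12. Solving, k_gold = (0.34/0.12)^(1/0.66) ≈ 4.8451.
Output: y_gold = k_gold^0.34 = 4.8451^0.34 ≈ 1.7100.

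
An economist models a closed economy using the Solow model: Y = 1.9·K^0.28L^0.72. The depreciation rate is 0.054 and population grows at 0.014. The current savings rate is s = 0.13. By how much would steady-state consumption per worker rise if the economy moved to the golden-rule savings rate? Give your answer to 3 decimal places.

Δc ≈ 0.315

Capital per worker breaks even when investment replaces (n + δ)·k; here n + δ = 0.068.
Current steady state (s = 0.13): k* = (0.13·1.9/0.068)^(1/0.72) ≈ 5.9984, y* = 1.9·5.9984^0.28 ≈ 3.1377, c* = (1−0.13)·3.1377 ≈ 2.7298.
Golden rule sets MPK = n+δ: 0.28·1.9·k^(0.28−1) = 0.068, so k_gold = (0.28·1.9/0.068)^(1/0.72) ≈ 17.4115.
y_gold = 1.9·17.4115^0.28 ≈ 4.2285, c_gold = y_gold − 0.068·k_gold ≈ 3.0445.
Gain: Δc = 3.0445 − 2.7298 ≈ 0.3148.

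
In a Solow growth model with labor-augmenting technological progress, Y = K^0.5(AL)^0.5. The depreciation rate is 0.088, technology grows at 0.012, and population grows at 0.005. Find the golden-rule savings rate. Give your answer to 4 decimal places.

s_gold = 0.5000

n + g + δ = 0.005 + 0.012 + 0.088 = 0.105.
At the golden rule MPK = n+g+δ, and in any Cobb-Douglas steady state s = (n+g+δ)·k/y = MPK·k/y = capital's share 0.5.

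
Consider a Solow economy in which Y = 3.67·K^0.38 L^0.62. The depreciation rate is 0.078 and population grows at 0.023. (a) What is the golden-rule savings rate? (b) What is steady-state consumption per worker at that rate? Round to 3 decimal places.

(a) s_gold = 0.380; (b) c_gold ≈ 11.372

Capital per worker breaks even when investment replaces (n + δ)·k; here n + δ = 0.101.
For Cobb-Douglas, s_gold equals capital's share: s_gold = 0.38.
Maximizing c = f(k) − (n+δ)·k gives f'(k) = n+δ, i.e. 0.38·3.67·k^(0.38−1) = 0.101, so k_gold = (0.38·3.67/0.101)^(1/0.62) ≈ 69.0107.
y_gold = 3.67·69.0107^0.38 ≈ 18.3423; c_gold = (1−0.38)·y_gold ≈ 11.3722.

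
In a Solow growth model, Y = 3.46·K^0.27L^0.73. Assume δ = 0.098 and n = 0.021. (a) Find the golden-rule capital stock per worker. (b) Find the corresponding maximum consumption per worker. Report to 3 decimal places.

Break-even investment rate: n + δ = 0.021 + 0.098 = 0.119.
Setting f'(k) = n+δ gives 0.27·3.46·k^(0.27−1) = 0.119, hence k_gold = (0.27·3.46/0.119)^(1/0.73) ≈ 16.8221.
y_gold = 3.46·16.8221^0.27 ≈ 7.4142; c_gold = y_gold − 0.119·k_gold ≈ 5.4124.

(a) k_gold ≈ 16.822; (b) c_gold ≈ 5.412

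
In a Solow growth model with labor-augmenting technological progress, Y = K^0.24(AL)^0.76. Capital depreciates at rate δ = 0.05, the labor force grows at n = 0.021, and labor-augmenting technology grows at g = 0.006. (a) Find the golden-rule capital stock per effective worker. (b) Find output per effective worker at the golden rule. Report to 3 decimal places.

(a) k_gold ≈ 4.463; (b) y_gold ≈ 1.432

Capital per effective worker breaks even when investment replaces (n + g + δ)·k; here n + g + δ = 0.077.
At the golden rule the marginal product of capital equals n+g+δ: 0.24·k^(0.24−1) = 0.077. Solving, k_gold = (0.24/0.077)^(1/0.76) ≈ 4.4631.
y_gold = 4.4631^0.24 ≈ 1.4319.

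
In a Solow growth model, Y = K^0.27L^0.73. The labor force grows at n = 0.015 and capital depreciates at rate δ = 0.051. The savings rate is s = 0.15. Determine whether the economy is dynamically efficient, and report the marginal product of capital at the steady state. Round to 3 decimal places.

dynamically efficient; MPK ≈ 0.119

The effective depreciation rate is n + δ = 0.015 + 0.051 = 0.066.
Steady-state k*: s·k^0.27 = 0.066·k gives k* = (0.15/0.066)^(1/0.73) ≈ 3.0791.
MPK = 0.27·3.0791^(-0.73) ≈ 0.1188.
MPK > n+δ = 0.066, so the economy is dynamically efficient (under-saving).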